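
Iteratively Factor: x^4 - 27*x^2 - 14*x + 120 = (x - 2)*(x^3 + 2*x^2 - 23*x - 60) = (x - 2)*(x + 4)*(x^2 - 2*x - 15) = (x - 5)*(x - 2)*(x + 4)*(x + 3)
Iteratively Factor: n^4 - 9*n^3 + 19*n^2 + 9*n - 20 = (n - 1)*(n^3 - 8*n^2 + 11*n + 20) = (n - 5)*(n - 1)*(n^2 - 3*n - 4) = (n - 5)*(n - 1)*(n + 1)*(n - 4)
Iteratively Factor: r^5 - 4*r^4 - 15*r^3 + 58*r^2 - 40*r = (r - 5)*(r^4 + r^3 - 10*r^2 + 8*r) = (r - 5)*(r - 1)*(r^3 + 2*r^2 - 8*r) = (r - 5)*(r - 1)*(r + 4)*(r^2 - 2*r) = r*(r - 5)*(r - 1)*(r + 4)*(r - 2)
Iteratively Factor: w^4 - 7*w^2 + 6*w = (w + 3)*(w^3 - 3*w^2 + 2*w) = (w - 1)*(w + 3)*(w^2 - 2*w) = w*(w - 1)*(w + 3)*(w - 2)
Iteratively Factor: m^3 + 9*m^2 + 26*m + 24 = (m + 3)*(m^2 + 6*m + 8) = (m + 2)*(m + 3)*(m + 4)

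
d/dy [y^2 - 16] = 2*y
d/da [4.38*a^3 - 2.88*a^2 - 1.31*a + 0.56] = 13.14*a^2 - 5.76*a - 1.31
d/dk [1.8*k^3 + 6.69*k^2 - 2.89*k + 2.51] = 5.4*k^2 + 13.38*k - 2.89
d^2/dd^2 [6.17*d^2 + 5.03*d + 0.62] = 12.3400000000000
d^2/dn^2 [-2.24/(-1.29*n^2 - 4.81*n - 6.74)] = (-7.455168*n^2 - 27.797952*n + 2.24*(2.58*n + 4.81)*(5.16*n + 9.62) - 38.951808)/(1.29*n^2 + 4.81*n + 6.74)^3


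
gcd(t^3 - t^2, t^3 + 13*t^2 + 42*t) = t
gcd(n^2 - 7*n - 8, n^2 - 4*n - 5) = n + 1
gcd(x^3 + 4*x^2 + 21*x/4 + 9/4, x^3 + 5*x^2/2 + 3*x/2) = x^2 + 5*x/2 + 3/2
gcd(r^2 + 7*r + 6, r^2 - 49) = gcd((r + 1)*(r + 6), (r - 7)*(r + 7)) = 1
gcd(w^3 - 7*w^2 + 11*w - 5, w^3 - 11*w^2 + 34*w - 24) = w - 1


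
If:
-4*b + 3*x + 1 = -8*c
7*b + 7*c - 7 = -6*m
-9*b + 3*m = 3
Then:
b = 7*x/76 + 5/76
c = -25*x/76 - 7/76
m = 21*x/76 + 91/76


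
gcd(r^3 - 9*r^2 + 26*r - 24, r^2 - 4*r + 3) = r - 3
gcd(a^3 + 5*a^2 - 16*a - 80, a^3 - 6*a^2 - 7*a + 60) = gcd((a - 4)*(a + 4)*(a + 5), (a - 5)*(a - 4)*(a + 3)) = a - 4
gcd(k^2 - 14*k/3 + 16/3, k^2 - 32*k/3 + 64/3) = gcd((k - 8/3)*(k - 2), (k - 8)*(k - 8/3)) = k - 8/3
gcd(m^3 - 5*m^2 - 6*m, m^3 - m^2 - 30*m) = m^2 - 6*m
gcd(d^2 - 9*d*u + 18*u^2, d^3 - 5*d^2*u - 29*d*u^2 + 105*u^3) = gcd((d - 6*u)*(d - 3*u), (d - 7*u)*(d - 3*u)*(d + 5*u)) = -d + 3*u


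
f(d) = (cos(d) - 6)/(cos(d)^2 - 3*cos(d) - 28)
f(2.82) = 0.29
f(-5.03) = 0.20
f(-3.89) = 0.27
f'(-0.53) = -0.02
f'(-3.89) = 0.06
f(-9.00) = 0.28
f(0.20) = 0.17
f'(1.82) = 0.06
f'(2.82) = 0.03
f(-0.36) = 0.17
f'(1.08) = 0.04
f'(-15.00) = -0.06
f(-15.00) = 0.27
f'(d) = (2*sin(d)*cos(d) - 3*sin(d))*(cos(d) - 6)/(cos(d)^2 - 3*cos(d) - 28)^2 - sin(d)/(cos(d)^2 - 3*cos(d) - 28)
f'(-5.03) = 0.05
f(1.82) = 0.23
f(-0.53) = 0.17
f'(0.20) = 0.01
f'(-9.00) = -0.04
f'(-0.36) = -0.01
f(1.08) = 0.19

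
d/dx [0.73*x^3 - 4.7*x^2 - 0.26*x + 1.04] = 2.19*x^2 - 9.4*x - 0.26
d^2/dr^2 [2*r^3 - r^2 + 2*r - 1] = 12*r - 2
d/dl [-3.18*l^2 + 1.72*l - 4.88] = 1.72 - 6.36*l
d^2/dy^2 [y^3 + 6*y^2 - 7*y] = 6*y + 12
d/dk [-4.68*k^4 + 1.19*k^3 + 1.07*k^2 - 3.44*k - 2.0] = -18.72*k^3 + 3.57*k^2 + 2.14*k - 3.44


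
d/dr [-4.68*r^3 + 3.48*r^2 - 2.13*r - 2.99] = -14.04*r^2 + 6.96*r - 2.13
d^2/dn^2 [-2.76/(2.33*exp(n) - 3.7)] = (-14.983764*exp(n) - 23.79396)*exp(n)/(2.33*exp(n) - 3.7)^3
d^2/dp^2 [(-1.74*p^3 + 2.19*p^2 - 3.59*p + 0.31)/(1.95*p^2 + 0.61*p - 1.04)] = (-7.105427357601e-15*p^5 - 7.105427357601e-15*p^4 - 40.864308*p^3 + 40.343706*p^2 - 52.762554*p + 1.670478)/(7.414875*p^6 + 6.958575*p^5 - 9.687015*p^4 - 7.195499*p^3 + 5.166408*p^2 + 1.979328*p - 1.124864)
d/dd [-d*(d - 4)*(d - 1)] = -3*d^2 + 10*d - 4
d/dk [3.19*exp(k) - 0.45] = 3.19*exp(k)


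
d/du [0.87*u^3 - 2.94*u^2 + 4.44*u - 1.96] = 2.61*u^2 - 5.88*u + 4.44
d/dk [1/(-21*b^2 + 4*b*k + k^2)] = 2*(-2*b - k)/(-21*b^2 + 4*b*k + k^2)^2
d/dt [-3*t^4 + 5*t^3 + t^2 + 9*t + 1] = -12*t^3 + 15*t^2 + 2*t + 9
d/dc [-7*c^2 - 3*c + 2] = -14*c - 3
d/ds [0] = 0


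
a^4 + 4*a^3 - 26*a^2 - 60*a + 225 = (a - 3)^2*(a + 5)^2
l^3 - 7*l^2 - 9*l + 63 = (l - 7)*(l - 3)*(l + 3)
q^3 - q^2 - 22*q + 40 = (q - 4)*(q - 2)*(q + 5)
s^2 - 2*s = s*(s - 2)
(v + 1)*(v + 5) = v^2 + 6*v + 5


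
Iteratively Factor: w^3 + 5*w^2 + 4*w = (w + 4)*(w^2 + w) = (w + 1)*(w + 4)*(w)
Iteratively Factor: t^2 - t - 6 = (t + 2)*(t - 3)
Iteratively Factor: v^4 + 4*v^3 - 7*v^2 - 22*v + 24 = (v + 3)*(v^3 + v^2 - 10*v + 8) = (v - 2)*(v + 3)*(v^2 + 3*v - 4) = (v - 2)*(v + 3)*(v + 4)*(v - 1)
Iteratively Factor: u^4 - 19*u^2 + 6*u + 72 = (u - 3)*(u^3 + 3*u^2 - 10*u - 24) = (u - 3)^2*(u^2 + 6*u + 8) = (u - 3)^2*(u + 4)*(u + 2)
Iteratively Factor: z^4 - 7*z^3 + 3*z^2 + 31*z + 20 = (z + 1)*(z^3 - 8*z^2 + 11*z + 20) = (z - 5)*(z + 1)*(z^2 - 3*z - 4) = (z - 5)*(z + 1)^2*(z - 4)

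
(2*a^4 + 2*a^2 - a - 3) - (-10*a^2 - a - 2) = 2*a^4 + 12*a^2 - 1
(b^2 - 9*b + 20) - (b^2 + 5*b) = 20 - 14*b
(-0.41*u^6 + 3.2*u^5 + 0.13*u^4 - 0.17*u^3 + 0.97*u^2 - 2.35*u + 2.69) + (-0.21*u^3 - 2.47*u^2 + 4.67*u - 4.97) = -0.41*u^6 + 3.2*u^5 + 0.13*u^4 - 0.38*u^3 - 1.5*u^2 + 2.32*u - 2.28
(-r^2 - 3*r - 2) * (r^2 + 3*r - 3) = -r^4 - 6*r^3 - 8*r^2 + 3*r + 6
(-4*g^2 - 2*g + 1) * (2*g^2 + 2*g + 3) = -8*g^4 - 12*g^3 - 14*g^2 - 4*g + 3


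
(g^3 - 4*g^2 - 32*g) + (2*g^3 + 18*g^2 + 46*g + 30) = 3*g^3 + 14*g^2 + 14*g + 30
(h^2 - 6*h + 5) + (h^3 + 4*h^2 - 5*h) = h^3 + 5*h^2 - 11*h + 5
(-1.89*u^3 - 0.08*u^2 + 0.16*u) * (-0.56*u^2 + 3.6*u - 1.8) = 1.0584*u^5 - 6.7592*u^4 + 3.0244*u^3 + 0.72*u^2 - 0.288*u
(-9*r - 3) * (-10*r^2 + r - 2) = 90*r^3 + 21*r^2 + 15*r + 6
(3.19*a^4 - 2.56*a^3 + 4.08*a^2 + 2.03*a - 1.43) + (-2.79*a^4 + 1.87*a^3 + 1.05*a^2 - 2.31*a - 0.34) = 0.4*a^4 - 0.69*a^3 + 5.13*a^2 - 0.28*a - 1.77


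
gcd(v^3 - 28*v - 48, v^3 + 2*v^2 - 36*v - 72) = v^2 - 4*v - 12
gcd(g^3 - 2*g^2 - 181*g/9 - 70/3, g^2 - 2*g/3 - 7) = g + 7/3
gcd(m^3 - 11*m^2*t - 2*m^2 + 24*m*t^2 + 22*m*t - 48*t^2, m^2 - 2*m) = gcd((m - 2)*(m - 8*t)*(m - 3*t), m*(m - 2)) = m - 2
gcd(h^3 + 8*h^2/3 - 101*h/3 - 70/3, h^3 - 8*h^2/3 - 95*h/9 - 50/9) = h^2 - 13*h/3 - 10/3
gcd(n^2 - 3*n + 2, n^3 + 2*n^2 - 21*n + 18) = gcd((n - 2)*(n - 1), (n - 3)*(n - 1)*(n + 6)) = n - 1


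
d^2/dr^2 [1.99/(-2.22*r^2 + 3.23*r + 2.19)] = (-19.615032*r^2 + 28.538988*r + 1.99*(4.44*r - 3.23)*(8.88*r - 6.46) + 19.349964)/(-2.22*r^2 + 3.23*r + 2.19)^3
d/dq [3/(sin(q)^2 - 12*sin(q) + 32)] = 6*(6 - sin(q))*cos(q)/(sin(q)^2 - 12*sin(q) + 32)^2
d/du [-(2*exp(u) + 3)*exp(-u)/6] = exp(-u)/2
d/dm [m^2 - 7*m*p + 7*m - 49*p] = 2*m - 7*p + 7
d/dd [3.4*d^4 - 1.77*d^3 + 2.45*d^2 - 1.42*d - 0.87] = 13.6*d^3 - 5.31*d^2 + 4.9*d - 1.42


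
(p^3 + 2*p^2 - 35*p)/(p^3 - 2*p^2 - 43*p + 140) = p/(p - 4)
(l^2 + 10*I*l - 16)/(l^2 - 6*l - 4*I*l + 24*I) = (l^2 + 10*I*l - 16)/(l^2 - 6*l - 4*I*l + 24*I)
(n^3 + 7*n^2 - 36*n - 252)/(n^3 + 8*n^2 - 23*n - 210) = (n - 6)/(n - 5)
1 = 1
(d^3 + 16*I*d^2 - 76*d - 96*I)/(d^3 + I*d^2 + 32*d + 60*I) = (d^2 + 14*I*d - 48)/(d^2 - I*d + 30)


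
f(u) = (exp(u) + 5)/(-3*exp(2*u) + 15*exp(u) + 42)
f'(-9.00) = 0.00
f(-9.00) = 0.12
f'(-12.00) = 0.00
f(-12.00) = 0.12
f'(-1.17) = -0.00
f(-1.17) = 0.11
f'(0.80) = 0.03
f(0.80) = 0.12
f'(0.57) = 0.01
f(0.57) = 0.11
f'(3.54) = 0.02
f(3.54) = -0.01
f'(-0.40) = -0.00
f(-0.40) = 0.11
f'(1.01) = 0.05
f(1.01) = 0.13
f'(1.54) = 0.37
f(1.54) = 0.21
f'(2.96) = 0.05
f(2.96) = -0.03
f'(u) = (exp(u) + 5)*(6*exp(2*u) - 15*exp(u))/(-3*exp(2*u) + 15*exp(u) + 42)^2 + exp(u)/(-3*exp(2*u) + 15*exp(u) + 42) = ((exp(u) + 5)*(2*exp(u) - 5) - exp(2*u) + 5*exp(u) + 14)*exp(u)/(3*(-exp(2*u) + 5*exp(u) + 14)^2)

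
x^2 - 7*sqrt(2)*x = x*(x - 7*sqrt(2))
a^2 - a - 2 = (a - 2)*(a + 1)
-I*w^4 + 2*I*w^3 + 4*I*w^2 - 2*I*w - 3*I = (w - 3)*(w - 1)*(w + 1)*(-I*w - I)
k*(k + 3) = k^2 + 3*k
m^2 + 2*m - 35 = (m - 5)*(m + 7)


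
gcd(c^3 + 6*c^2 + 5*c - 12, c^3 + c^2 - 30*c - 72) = c^2 + 7*c + 12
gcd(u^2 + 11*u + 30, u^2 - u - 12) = 1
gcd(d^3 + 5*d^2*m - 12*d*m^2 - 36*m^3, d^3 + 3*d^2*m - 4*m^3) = d + 2*m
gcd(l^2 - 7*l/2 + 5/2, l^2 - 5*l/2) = l - 5/2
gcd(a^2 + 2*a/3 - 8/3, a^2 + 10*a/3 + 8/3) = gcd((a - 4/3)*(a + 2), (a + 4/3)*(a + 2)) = a + 2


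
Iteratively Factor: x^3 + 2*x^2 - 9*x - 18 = (x - 3)*(x^2 + 5*x + 6) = (x - 3)*(x + 2)*(x + 3)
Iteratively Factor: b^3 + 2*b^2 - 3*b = (b)*(b^2 + 2*b - 3) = b*(b - 1)*(b + 3)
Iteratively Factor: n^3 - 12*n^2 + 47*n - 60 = (n - 4)*(n^2 - 8*n + 15) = (n - 4)*(n - 3)*(n - 5)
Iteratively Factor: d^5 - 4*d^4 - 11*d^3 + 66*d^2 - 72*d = (d - 2)*(d^4 - 2*d^3 - 15*d^2 + 36*d) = (d - 3)*(d - 2)*(d^3 + d^2 - 12*d) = (d - 3)*(d - 2)*(d + 4)*(d^2 - 3*d) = (d - 3)^2*(d - 2)*(d + 4)*(d)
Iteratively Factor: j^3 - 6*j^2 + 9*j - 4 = (j - 1)*(j^2 - 5*j + 4) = (j - 4)*(j - 1)*(j - 1)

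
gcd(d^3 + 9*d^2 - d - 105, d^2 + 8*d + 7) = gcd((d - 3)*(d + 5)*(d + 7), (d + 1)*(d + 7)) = d + 7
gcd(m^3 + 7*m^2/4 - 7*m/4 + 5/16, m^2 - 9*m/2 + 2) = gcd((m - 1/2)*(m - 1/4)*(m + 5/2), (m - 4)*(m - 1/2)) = m - 1/2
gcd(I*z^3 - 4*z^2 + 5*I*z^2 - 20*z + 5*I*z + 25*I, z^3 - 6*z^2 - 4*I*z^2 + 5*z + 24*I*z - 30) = 1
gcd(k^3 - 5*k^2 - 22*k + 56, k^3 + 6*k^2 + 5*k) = 1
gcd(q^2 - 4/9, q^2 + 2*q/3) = q + 2/3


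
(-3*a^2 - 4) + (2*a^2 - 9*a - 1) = -a^2 - 9*a - 5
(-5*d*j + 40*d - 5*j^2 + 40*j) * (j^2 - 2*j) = -5*d*j^3 + 50*d*j^2 - 80*d*j - 5*j^4 + 50*j^3 - 80*j^2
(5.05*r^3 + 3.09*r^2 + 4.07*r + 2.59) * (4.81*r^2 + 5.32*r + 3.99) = 24.2905*r^5 + 41.7289*r^4 + 56.165*r^3 + 46.4394*r^2 + 30.0181*r + 10.3341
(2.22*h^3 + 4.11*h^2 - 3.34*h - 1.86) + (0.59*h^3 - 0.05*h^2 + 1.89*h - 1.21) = 2.81*h^3 + 4.06*h^2 - 1.45*h - 3.07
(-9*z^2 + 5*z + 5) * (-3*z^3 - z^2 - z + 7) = 27*z^5 - 6*z^4 - 11*z^3 - 73*z^2 + 30*z + 35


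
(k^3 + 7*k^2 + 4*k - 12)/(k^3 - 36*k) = (k^2 + k - 2)/(k*(k - 6))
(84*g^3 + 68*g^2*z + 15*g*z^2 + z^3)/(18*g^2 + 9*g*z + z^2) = (14*g^2 + 9*g*z + z^2)/(3*g + z)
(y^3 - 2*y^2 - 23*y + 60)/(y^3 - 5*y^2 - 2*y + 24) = (y + 5)/(y + 2)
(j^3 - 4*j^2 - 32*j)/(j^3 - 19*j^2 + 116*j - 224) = j*(j + 4)/(j^2 - 11*j + 28)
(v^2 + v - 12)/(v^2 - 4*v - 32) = (v - 3)/(v - 8)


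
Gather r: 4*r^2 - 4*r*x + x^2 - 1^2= 4*r^2 - 4*r*x + x^2 - 1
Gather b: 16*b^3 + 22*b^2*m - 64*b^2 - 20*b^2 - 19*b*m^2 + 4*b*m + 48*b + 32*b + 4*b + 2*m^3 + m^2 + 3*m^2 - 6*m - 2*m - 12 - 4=16*b^3 + b^2*(22*m - 84) + b*(-19*m^2 + 4*m + 84) + 2*m^3 + 4*m^2 - 8*m - 16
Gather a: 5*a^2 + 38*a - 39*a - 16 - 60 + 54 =5*a^2 - a - 22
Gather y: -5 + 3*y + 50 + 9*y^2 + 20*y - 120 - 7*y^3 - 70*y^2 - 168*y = -7*y^3 - 61*y^2 - 145*y - 75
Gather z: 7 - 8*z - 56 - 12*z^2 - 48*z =-12*z^2 - 56*z - 49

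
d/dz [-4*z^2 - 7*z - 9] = -8*z - 7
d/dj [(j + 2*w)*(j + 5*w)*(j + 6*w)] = 3*j^2 + 26*j*w + 52*w^2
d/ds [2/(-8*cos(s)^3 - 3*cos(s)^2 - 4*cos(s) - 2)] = 4*(12*sin(s)^2 - 3*cos(s) - 14)*sin(s)/(8*cos(s)^3 + 3*cos(s)^2 + 4*cos(s) + 2)^2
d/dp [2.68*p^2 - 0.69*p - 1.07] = 5.36*p - 0.69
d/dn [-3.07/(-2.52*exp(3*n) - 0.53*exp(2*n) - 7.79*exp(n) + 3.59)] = (-23.2092*exp(2*n) - 3.2542*exp(n) - 23.9153)*exp(n)/(2.52*exp(3*n) + 0.53*exp(2*n) + 7.79*exp(n) - 3.59)^2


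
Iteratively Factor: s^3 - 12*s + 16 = (s + 4)*(s^2 - 4*s + 4) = (s - 2)*(s + 4)*(s - 2)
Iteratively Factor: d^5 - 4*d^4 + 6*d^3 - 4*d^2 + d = (d)*(d^4 - 4*d^3 + 6*d^2 - 4*d + 1) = d*(d - 1)*(d^3 - 3*d^2 + 3*d - 1) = d*(d - 1)^2*(d^2 - 2*d + 1) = d*(d - 1)^3*(d - 1)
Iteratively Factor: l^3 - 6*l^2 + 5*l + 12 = (l + 1)*(l^2 - 7*l + 12) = (l - 3)*(l + 1)*(l - 4)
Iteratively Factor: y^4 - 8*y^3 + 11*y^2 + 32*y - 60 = (y - 5)*(y^3 - 3*y^2 - 4*y + 12) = (y - 5)*(y + 2)*(y^2 - 5*y + 6) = (y - 5)*(y - 3)*(y + 2)*(y - 2)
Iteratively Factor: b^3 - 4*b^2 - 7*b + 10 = (b - 5)*(b^2 + b - 2) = (b - 5)*(b - 1)*(b + 2)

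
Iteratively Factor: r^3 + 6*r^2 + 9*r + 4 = (r + 1)*(r^2 + 5*r + 4) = (r + 1)^2*(r + 4)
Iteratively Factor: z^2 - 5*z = (z)*(z - 5)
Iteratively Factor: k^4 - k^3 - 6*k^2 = (k + 2)*(k^3 - 3*k^2) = (k - 3)*(k + 2)*(k^2) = k*(k - 3)*(k + 2)*(k)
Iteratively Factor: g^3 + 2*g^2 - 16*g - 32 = (g - 4)*(g^2 + 6*g + 8) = (g - 4)*(g + 4)*(g + 2)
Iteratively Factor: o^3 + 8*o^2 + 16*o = (o + 4)*(o^2 + 4*o) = (o + 4)^2*(o)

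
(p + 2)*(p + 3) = p^2 + 5*p + 6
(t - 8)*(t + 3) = t^2 - 5*t - 24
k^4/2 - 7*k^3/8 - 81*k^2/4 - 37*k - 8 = (k/2 + 1)*(k - 8)*(k + 1/4)*(k + 4)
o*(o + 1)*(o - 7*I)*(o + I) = o^4 + o^3 - 6*I*o^3 + 7*o^2 - 6*I*o^2 + 7*o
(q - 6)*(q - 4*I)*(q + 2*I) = q^3 - 6*q^2 - 2*I*q^2 + 8*q + 12*I*q - 48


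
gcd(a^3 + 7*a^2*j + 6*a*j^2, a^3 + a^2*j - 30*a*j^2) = a^2 + 6*a*j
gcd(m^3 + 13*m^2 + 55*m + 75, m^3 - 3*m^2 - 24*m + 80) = m + 5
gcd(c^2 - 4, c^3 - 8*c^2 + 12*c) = c - 2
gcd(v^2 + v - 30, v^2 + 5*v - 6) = v + 6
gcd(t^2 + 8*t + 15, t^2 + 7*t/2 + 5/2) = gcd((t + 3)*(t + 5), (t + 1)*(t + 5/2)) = 1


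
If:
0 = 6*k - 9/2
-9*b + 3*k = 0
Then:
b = 1/4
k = 3/4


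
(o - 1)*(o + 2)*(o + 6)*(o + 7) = o^4 + 14*o^3 + 53*o^2 + 16*o - 84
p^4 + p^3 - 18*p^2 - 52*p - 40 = (p - 5)*(p + 2)^3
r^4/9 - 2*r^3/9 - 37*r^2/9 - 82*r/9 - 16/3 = (r/3 + 1/3)*(r/3 + 1)*(r - 8)*(r + 2)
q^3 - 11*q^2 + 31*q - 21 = (q - 7)*(q - 3)*(q - 1)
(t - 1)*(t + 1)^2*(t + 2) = t^4 + 3*t^3 + t^2 - 3*t - 2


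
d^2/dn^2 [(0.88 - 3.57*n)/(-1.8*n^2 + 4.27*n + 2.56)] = ((33.6558 - 38.556*n)*(-1.8*n^2 + 4.27*n + 2.56) - (3.57*n - 0.88)*(3.6*n - 4.27)*(7.2*n - 8.54))/(-1.8*n^2 + 4.27*n + 2.56)^3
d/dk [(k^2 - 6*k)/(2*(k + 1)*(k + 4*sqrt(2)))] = (k*(6 - k)*(k + 1) + k*(6 - k)*(k + 4*sqrt(2)) + 2*(k - 3)*(k + 1)*(k + 4*sqrt(2)))/(2*(k + 1)^2*(k + 4*sqrt(2))^2)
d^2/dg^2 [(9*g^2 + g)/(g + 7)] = 868/(g^3 + 21*g^2 + 147*g + 343)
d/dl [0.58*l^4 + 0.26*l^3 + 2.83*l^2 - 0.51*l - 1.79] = 2.32*l^3 + 0.78*l^2 + 5.66*l - 0.51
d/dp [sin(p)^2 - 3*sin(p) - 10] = (2*sin(p) - 3)*cos(p)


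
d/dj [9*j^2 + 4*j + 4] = 18*j + 4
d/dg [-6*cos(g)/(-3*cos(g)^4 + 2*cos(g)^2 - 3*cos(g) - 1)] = 6*(9*sin(g)^4 - 16*sin(g)^2 + 6)*sin(g)/(3*cos(g)^4 - 2*cos(g)^2 + 3*cos(g) + 1)^2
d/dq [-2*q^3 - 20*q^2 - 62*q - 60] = -6*q^2 - 40*q - 62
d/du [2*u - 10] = 2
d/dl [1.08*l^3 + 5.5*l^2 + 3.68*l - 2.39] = 3.24*l^2 + 11.0*l + 3.68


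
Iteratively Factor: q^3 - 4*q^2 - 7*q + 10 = (q + 2)*(q^2 - 6*q + 5) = (q - 5)*(q + 2)*(q - 1)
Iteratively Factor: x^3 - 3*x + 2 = (x + 2)*(x^2 - 2*x + 1) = (x - 1)*(x + 2)*(x - 1)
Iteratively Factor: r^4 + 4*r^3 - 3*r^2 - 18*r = (r - 2)*(r^3 + 6*r^2 + 9*r) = (r - 2)*(r + 3)*(r^2 + 3*r) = r*(r - 2)*(r + 3)*(r + 3)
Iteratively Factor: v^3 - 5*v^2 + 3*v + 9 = (v - 3)*(v^2 - 2*v - 3) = (v - 3)^2*(v + 1)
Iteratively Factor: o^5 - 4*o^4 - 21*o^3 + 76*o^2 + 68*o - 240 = (o + 2)*(o^4 - 6*o^3 - 9*o^2 + 94*o - 120) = (o - 2)*(o + 2)*(o^3 - 4*o^2 - 17*o + 60) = (o - 3)*(o - 2)*(o + 2)*(o^2 - o - 20) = (o - 3)*(o - 2)*(o + 2)*(o + 4)*(o - 5)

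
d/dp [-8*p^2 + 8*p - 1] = 8 - 16*p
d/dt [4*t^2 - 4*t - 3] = 8*t - 4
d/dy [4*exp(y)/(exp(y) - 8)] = -32*exp(y)/(exp(2*y) - 16*exp(y) + 64)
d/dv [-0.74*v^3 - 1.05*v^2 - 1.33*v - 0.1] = -2.22*v^2 - 2.1*v - 1.33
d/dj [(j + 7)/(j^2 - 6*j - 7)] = (j^2 - 6*j - 2*(j - 3)*(j + 7) - 7)/(-j^2 + 6*j + 7)^2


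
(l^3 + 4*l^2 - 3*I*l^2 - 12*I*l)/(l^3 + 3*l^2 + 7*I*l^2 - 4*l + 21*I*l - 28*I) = l*(l - 3*I)/(l^2 + l*(-1 + 7*I) - 7*I)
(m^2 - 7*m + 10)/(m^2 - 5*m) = (m - 2)/m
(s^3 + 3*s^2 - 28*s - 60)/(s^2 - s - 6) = (s^2 + s - 30)/(s - 3)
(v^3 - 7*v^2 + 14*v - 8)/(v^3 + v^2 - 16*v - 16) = (v^2 - 3*v + 2)/(v^2 + 5*v + 4)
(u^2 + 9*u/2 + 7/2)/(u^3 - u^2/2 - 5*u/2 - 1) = (2*u + 7)/(2*u^2 - 3*u - 2)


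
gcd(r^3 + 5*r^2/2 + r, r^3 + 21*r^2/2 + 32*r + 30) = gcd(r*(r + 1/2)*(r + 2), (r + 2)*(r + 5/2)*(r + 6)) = r + 2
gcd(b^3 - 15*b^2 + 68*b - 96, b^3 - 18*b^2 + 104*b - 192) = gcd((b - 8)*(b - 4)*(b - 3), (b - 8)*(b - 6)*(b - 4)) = b^2 - 12*b + 32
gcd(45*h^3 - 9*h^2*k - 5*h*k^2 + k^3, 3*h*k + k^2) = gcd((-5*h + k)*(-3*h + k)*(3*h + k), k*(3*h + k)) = 3*h + k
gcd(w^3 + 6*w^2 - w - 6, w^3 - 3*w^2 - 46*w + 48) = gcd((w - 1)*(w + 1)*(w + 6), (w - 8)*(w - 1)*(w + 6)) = w^2 + 5*w - 6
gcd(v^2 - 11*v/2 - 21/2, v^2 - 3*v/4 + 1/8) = 1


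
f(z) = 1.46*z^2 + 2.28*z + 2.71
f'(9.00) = 28.56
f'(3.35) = 12.06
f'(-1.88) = -3.21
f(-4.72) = 24.47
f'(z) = 2.92*z + 2.28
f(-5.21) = 30.46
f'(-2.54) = -5.14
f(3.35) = 26.73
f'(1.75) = 7.39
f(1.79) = 11.47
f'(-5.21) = -12.93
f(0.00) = 2.71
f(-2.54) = 6.34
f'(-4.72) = -11.50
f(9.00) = 141.49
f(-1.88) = 3.58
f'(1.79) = 7.51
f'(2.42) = 9.35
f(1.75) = 11.17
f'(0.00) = 2.28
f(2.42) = 16.78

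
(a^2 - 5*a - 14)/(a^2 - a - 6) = (a - 7)/(a - 3)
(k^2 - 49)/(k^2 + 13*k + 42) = (k - 7)/(k + 6)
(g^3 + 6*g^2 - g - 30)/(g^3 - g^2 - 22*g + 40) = (g + 3)/(g - 4)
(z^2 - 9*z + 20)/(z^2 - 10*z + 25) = (z - 4)/(z - 5)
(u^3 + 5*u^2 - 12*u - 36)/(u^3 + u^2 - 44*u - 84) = (u - 3)/(u - 7)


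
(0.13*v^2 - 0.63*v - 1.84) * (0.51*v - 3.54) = 0.0663*v^3 - 0.7815*v^2 + 1.2918*v + 6.5136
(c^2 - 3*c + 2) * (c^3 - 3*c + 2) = c^5 - 3*c^4 - c^3 + 11*c^2 - 12*c + 4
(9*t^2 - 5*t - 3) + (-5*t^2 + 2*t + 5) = 4*t^2 - 3*t + 2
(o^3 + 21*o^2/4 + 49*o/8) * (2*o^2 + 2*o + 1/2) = 2*o^5 + 25*o^4/2 + 93*o^3/4 + 119*o^2/8 + 49*o/16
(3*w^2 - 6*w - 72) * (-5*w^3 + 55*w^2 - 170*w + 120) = -15*w^5 + 195*w^4 - 480*w^3 - 2580*w^2 + 11520*w - 8640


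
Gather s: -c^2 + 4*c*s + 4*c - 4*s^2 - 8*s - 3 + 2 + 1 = -c^2 + 4*c - 4*s^2 + s*(4*c - 8)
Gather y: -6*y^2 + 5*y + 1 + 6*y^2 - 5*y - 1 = 0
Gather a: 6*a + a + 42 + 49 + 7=7*a + 98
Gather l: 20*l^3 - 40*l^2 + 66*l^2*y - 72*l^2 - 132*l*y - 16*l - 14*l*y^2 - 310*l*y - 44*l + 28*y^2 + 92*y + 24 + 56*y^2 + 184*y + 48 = 20*l^3 + l^2*(66*y - 112) + l*(-14*y^2 - 442*y - 60) + 84*y^2 + 276*y + 72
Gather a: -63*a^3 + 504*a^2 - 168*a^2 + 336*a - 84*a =-63*a^3 + 336*a^2 + 252*a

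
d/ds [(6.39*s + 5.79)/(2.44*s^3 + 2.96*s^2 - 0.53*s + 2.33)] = (-31.1832*s^3 - 61.2972*s^2 - 34.2768*s + 17.9574)/(5.9536*s^6 + 14.4448*s^5 + 6.1752*s^4 + 8.2328*s^3 + 14.0745*s^2 - 2.4698*s + 5.4289)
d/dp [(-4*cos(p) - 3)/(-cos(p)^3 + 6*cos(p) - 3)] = 4*(-111*sin(p) + 8*sin(2*p) + 9*sin(3*p) + 4*sin(4*p))/(21*cos(p) - cos(3*p) - 12)^2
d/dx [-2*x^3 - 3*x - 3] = -6*x^2 - 3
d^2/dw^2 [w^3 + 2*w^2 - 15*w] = 6*w + 4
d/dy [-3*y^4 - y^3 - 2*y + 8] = -12*y^3 - 3*y^2 - 2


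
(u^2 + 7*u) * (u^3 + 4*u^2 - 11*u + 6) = u^5 + 11*u^4 + 17*u^3 - 71*u^2 + 42*u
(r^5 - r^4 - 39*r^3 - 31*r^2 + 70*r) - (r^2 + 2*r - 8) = r^5 - r^4 - 39*r^3 - 32*r^2 + 68*r + 8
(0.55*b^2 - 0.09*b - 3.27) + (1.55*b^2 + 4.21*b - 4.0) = 2.1*b^2 + 4.12*b - 7.27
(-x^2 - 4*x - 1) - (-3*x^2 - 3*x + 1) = 2*x^2 - x - 2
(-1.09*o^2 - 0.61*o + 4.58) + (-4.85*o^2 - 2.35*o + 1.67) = -5.94*o^2 - 2.96*o + 6.25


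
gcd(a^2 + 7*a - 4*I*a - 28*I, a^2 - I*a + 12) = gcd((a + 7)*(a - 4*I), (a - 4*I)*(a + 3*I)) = a - 4*I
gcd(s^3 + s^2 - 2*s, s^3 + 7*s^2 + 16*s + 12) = s + 2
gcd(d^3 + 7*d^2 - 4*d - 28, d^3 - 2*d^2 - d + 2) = d - 2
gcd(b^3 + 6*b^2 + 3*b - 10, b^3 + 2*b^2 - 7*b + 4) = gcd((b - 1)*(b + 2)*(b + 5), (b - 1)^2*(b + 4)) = b - 1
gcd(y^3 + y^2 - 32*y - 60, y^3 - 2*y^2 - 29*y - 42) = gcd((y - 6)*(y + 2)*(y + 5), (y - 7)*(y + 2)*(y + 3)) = y + 2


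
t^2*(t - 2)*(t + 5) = t^4 + 3*t^3 - 10*t^2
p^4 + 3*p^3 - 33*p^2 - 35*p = p*(p - 5)*(p + 1)*(p + 7)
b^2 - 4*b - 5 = (b - 5)*(b + 1)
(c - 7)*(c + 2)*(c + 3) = c^3 - 2*c^2 - 29*c - 42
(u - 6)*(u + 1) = u^2 - 5*u - 6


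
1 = 1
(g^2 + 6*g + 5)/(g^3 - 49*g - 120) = (g + 1)/(g^2 - 5*g - 24)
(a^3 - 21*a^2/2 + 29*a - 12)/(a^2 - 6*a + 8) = (a^2 - 13*a/2 + 3)/(a - 2)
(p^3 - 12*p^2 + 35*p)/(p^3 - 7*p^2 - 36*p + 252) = p*(p - 5)/(p^2 - 36)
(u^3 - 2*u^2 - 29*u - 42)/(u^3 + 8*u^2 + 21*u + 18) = (u - 7)/(u + 3)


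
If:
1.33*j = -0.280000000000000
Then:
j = -0.21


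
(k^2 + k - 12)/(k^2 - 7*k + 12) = (k + 4)/(k - 4)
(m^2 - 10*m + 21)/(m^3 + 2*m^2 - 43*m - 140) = (m - 3)/(m^2 + 9*m + 20)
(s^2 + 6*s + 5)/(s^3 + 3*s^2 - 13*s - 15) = 1/(s - 3)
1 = 1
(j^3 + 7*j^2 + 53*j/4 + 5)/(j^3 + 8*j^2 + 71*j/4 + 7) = (2*j + 5)/(2*j + 7)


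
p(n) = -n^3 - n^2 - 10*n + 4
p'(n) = -3*n^2 - 2*n - 10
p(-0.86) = 12.50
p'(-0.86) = -10.50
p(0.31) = 0.77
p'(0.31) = -10.91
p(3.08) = -65.50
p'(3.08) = -44.62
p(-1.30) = 17.51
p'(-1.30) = -12.47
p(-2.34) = 34.74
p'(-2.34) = -21.75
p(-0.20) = 5.97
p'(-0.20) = -9.72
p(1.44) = -15.46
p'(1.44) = -19.10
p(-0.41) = 8.00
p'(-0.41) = -9.68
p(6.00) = -308.00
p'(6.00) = -130.00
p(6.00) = -308.00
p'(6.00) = -130.00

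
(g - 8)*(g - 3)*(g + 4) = g^3 - 7*g^2 - 20*g + 96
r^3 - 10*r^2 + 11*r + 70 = (r - 7)*(r - 5)*(r + 2)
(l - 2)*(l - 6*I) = l^2 - 2*l - 6*I*l + 12*I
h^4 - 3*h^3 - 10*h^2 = h^2*(h - 5)*(h + 2)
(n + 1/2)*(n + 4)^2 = n^3 + 17*n^2/2 + 20*n + 8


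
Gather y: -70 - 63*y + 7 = -63*y - 63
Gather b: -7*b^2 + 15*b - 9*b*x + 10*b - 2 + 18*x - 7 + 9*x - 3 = -7*b^2 + b*(25 - 9*x) + 27*x - 12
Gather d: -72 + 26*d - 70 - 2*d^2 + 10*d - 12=-2*d^2 + 36*d - 154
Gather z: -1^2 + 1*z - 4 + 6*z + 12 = 7*z + 7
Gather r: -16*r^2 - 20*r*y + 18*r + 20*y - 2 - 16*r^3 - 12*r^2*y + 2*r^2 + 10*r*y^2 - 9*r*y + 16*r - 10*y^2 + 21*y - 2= -16*r^3 + r^2*(-12*y - 14) + r*(10*y^2 - 29*y + 34) - 10*y^2 + 41*y - 4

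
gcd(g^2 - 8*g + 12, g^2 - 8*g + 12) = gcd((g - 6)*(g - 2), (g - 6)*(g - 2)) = g^2 - 8*g + 12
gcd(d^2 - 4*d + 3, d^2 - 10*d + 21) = d - 3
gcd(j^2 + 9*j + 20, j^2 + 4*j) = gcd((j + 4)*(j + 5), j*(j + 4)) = j + 4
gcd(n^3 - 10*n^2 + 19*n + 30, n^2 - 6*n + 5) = n - 5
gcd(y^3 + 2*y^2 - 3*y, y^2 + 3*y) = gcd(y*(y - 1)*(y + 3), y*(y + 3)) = y^2 + 3*y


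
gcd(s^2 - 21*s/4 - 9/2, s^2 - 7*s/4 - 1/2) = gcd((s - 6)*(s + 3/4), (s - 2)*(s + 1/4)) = 1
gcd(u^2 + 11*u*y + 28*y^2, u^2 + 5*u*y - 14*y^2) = u + 7*y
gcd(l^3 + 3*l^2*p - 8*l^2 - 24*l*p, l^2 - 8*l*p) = l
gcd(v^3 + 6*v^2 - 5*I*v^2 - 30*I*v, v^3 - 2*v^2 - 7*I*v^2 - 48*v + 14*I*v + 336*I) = v + 6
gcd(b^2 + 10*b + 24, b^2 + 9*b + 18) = b + 6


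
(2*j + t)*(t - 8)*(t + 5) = 2*j*t^2 - 6*j*t - 80*j + t^3 - 3*t^2 - 40*t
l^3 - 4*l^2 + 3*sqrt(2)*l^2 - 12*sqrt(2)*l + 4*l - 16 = (l - 4)*(l + sqrt(2))*(l + 2*sqrt(2))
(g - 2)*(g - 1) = g^2 - 3*g + 2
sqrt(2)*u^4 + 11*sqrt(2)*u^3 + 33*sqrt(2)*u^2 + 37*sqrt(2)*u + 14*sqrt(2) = (u + 1)*(u + 2)*(u + 7)*(sqrt(2)*u + sqrt(2))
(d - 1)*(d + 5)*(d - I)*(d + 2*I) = d^4 + 4*d^3 + I*d^3 - 3*d^2 + 4*I*d^2 + 8*d - 5*I*d - 10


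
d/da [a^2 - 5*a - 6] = 2*a - 5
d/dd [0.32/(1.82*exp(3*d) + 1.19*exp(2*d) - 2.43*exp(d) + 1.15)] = (-1.7472*exp(2*d) - 0.7616*exp(d) + 0.7776)*exp(d)/(1.82*exp(3*d) + 1.19*exp(2*d) - 2.43*exp(d) + 1.15)^2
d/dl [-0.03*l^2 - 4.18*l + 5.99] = -0.06*l - 4.18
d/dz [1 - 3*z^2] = -6*z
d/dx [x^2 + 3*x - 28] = 2*x + 3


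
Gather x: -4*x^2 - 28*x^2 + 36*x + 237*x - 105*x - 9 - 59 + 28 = -32*x^2 + 168*x - 40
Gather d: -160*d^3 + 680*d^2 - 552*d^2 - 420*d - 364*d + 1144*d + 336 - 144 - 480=-160*d^3 + 128*d^2 + 360*d - 288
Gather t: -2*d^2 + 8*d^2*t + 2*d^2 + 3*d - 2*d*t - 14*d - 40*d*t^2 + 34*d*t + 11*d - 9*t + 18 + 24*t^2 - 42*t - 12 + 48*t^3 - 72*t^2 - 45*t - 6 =48*t^3 + t^2*(-40*d - 48) + t*(8*d^2 + 32*d - 96)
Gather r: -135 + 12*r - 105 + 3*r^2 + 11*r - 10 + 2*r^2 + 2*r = 5*r^2 + 25*r - 250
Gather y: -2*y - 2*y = -4*y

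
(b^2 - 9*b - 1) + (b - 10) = b^2 - 8*b - 11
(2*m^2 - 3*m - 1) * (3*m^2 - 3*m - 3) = 6*m^4 - 15*m^3 + 12*m + 3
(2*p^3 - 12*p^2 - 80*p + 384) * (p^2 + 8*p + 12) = 2*p^5 + 4*p^4 - 152*p^3 - 400*p^2 + 2112*p + 4608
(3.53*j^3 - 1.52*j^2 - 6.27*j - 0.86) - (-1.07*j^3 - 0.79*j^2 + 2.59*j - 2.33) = 4.6*j^3 - 0.73*j^2 - 8.86*j + 1.47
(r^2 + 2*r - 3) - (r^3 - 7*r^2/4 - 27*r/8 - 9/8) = -r^3 + 11*r^2/4 + 43*r/8 - 15/8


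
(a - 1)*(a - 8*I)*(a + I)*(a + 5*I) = a^4 - a^3 - 2*I*a^3 + 43*a^2 + 2*I*a^2 - 43*a + 40*I*a - 40*I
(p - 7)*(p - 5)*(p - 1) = p^3 - 13*p^2 + 47*p - 35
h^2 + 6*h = h*(h + 6)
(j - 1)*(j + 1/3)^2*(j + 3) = j^4 + 8*j^3/3 - 14*j^2/9 - 16*j/9 - 1/3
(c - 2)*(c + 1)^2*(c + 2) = c^4 + 2*c^3 - 3*c^2 - 8*c - 4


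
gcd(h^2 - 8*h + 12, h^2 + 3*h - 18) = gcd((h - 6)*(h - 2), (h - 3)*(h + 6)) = 1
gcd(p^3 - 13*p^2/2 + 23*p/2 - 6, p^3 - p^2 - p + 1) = p - 1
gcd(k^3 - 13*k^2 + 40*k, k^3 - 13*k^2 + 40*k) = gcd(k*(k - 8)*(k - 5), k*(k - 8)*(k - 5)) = k^3 - 13*k^2 + 40*k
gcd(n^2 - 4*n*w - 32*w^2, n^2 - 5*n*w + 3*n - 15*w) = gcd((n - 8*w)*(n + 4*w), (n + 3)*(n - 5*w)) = 1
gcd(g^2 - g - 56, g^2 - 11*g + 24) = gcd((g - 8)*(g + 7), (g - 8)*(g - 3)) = g - 8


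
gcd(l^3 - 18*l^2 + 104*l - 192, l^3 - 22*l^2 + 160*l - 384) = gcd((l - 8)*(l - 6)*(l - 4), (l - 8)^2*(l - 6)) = l^2 - 14*l + 48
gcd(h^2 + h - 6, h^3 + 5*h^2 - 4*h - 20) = h - 2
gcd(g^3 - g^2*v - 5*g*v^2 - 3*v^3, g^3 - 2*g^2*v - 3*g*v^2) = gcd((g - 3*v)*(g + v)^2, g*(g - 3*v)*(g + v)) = -g^2 + 2*g*v + 3*v^2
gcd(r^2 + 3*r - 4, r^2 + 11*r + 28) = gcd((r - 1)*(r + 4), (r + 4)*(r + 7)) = r + 4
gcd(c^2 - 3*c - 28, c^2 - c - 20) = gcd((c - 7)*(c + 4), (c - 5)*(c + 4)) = c + 4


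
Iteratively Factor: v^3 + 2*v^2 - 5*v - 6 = (v + 3)*(v^2 - v - 2) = (v - 2)*(v + 3)*(v + 1)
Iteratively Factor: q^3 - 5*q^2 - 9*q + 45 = (q - 3)*(q^2 - 2*q - 15) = (q - 5)*(q - 3)*(q + 3)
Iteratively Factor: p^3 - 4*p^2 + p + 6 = (p - 2)*(p^2 - 2*p - 3) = (p - 3)*(p - 2)*(p + 1)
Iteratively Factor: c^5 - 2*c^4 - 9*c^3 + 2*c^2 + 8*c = (c - 1)*(c^4 - c^3 - 10*c^2 - 8*c) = (c - 1)*(c + 1)*(c^3 - 2*c^2 - 8*c) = (c - 4)*(c - 1)*(c + 1)*(c^2 + 2*c) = (c - 4)*(c - 1)*(c + 1)*(c + 2)*(c)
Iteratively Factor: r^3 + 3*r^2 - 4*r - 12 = (r + 3)*(r^2 - 4) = (r - 2)*(r + 3)*(r + 2)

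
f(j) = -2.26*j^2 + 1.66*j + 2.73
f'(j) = 1.66 - 4.52*j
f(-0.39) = 1.74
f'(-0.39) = 3.42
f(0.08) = 2.85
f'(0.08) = 1.30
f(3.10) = -13.84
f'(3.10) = -12.35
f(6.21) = -74.12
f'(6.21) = -26.41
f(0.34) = 3.03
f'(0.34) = 0.12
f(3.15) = -14.47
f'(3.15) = -12.58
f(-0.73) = 0.31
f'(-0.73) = 4.96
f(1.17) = 1.58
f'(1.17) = -3.63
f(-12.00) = -342.63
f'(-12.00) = 55.90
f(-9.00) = -195.27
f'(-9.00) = 42.34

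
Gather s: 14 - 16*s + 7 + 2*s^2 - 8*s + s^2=3*s^2 - 24*s + 21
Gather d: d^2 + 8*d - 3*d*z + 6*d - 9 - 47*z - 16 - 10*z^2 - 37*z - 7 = d^2 + d*(14 - 3*z) - 10*z^2 - 84*z - 32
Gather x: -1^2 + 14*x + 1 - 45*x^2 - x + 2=-45*x^2 + 13*x + 2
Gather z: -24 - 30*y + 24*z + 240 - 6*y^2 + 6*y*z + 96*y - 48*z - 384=-6*y^2 + 66*y + z*(6*y - 24) - 168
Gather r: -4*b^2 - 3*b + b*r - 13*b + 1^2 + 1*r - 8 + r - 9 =-4*b^2 - 16*b + r*(b + 2) - 16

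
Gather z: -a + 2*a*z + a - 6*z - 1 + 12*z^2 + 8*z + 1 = 12*z^2 + z*(2*a + 2)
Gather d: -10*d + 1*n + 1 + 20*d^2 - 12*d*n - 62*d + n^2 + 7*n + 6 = 20*d^2 + d*(-12*n - 72) + n^2 + 8*n + 7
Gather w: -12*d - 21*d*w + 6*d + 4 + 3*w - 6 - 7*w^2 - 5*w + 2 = -6*d - 7*w^2 + w*(-21*d - 2)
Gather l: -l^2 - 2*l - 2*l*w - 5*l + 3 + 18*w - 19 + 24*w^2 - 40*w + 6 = -l^2 + l*(-2*w - 7) + 24*w^2 - 22*w - 10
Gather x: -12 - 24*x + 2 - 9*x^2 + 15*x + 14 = -9*x^2 - 9*x + 4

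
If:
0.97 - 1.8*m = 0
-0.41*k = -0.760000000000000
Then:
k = 1.85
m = 0.54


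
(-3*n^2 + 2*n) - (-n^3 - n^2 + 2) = n^3 - 2*n^2 + 2*n - 2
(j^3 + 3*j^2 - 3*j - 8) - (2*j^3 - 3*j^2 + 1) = -j^3 + 6*j^2 - 3*j - 9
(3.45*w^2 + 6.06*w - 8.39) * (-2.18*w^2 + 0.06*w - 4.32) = -7.521*w^4 - 13.0038*w^3 + 3.7498*w^2 - 26.6826*w + 36.2448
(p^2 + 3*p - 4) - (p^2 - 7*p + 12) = 10*p - 16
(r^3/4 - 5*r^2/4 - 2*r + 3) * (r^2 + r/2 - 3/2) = r^5/4 - 9*r^4/8 - 3*r^3 + 31*r^2/8 + 9*r/2 - 9/2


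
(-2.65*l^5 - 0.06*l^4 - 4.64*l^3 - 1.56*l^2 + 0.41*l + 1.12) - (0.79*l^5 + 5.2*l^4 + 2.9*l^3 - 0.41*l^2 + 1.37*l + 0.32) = -3.44*l^5 - 5.26*l^4 - 7.54*l^3 - 1.15*l^2 - 0.96*l + 0.8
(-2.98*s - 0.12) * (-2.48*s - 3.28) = 7.3904*s^2 + 10.072*s + 0.3936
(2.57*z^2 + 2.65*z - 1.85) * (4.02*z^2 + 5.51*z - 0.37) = 10.3314*z^4 + 24.8137*z^3 + 6.2136*z^2 - 11.174*z + 0.6845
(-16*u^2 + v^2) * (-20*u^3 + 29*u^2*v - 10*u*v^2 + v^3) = 320*u^5 - 464*u^4*v + 140*u^3*v^2 + 13*u^2*v^3 - 10*u*v^4 + v^5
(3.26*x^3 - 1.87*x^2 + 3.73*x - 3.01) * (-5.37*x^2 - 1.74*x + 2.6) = -17.5062*x^5 + 4.3695*x^4 - 8.3003*x^3 + 4.8115*x^2 + 14.9354*x - 7.826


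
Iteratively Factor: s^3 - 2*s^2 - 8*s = (s)*(s^2 - 2*s - 8) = s*(s + 2)*(s - 4)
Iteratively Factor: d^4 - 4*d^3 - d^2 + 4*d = (d)*(d^3 - 4*d^2 - d + 4) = d*(d - 4)*(d^2 - 1) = d*(d - 4)*(d + 1)*(d - 1)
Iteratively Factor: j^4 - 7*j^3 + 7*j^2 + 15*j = (j - 3)*(j^3 - 4*j^2 - 5*j) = (j - 5)*(j - 3)*(j^2 + j) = j*(j - 5)*(j - 3)*(j + 1)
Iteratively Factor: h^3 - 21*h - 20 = (h - 5)*(h^2 + 5*h + 4) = (h - 5)*(h + 4)*(h + 1)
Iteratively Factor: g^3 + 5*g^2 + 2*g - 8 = (g + 2)*(g^2 + 3*g - 4) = (g + 2)*(g + 4)*(g - 1)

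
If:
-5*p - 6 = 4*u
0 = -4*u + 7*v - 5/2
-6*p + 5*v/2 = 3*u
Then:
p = 91/113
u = -1133/452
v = -243/226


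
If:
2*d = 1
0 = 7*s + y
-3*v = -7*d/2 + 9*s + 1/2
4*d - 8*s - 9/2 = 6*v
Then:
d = 1/2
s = 1/2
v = -13/12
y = -7/2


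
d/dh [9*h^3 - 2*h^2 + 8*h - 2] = 27*h^2 - 4*h + 8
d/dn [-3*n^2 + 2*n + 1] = 2 - 6*n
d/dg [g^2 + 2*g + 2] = 2*g + 2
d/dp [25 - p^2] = -2*p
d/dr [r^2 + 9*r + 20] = 2*r + 9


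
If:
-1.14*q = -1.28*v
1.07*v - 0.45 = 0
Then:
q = 0.47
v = 0.42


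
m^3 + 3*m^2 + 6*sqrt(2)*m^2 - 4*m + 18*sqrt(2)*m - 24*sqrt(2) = (m - 1)*(m + 4)*(m + 6*sqrt(2))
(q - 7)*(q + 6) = q^2 - q - 42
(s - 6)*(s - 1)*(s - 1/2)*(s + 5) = s^4 - 5*s^3/2 - 28*s^2 + 89*s/2 - 15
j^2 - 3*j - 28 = (j - 7)*(j + 4)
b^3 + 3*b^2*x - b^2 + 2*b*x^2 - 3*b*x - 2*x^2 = (b - 1)*(b + x)*(b + 2*x)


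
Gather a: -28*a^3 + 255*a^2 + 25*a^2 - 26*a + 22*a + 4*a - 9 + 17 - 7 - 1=-28*a^3 + 280*a^2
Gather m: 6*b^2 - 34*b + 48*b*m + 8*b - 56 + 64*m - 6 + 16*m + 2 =6*b^2 - 26*b + m*(48*b + 80) - 60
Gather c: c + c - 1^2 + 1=2*c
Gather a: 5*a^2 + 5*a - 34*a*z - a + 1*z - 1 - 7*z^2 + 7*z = 5*a^2 + a*(4 - 34*z) - 7*z^2 + 8*z - 1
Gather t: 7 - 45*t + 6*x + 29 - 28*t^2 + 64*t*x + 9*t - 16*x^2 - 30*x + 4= -28*t^2 + t*(64*x - 36) - 16*x^2 - 24*x + 40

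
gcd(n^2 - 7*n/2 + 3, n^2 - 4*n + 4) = n - 2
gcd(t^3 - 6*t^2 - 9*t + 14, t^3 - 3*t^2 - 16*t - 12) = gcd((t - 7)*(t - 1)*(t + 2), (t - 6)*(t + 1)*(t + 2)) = t + 2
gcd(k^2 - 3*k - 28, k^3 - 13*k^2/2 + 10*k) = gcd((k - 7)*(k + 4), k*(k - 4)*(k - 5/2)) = 1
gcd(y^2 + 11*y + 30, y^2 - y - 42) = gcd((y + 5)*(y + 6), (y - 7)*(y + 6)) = y + 6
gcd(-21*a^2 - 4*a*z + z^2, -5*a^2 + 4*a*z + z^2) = 1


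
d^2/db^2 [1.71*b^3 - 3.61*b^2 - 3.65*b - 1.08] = 10.26*b - 7.22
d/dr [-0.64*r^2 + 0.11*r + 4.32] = 0.11 - 1.28*r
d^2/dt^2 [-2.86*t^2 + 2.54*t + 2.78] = -5.72000000000000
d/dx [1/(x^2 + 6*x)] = 2*(-x - 3)/(x^2*(x + 6)^2)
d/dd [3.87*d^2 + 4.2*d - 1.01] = 7.74*d + 4.2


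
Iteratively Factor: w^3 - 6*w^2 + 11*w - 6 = (w - 3)*(w^2 - 3*w + 2) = (w - 3)*(w - 2)*(w - 1)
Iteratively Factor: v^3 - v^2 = (v - 1)*(v^2) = v*(v - 1)*(v)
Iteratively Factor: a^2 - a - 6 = (a - 3)*(a + 2)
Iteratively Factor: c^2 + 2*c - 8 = (c + 4)*(c - 2)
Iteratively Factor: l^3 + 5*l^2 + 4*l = (l)*(l^2 + 5*l + 4) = l*(l + 4)*(l + 1)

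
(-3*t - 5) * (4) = -12*t - 20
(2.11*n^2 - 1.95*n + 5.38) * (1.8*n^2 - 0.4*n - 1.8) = 3.798*n^4 - 4.354*n^3 + 6.666*n^2 + 1.358*n - 9.684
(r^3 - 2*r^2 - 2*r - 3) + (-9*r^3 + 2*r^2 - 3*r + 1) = -8*r^3 - 5*r - 2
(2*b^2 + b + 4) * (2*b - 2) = 4*b^3 - 2*b^2 + 6*b - 8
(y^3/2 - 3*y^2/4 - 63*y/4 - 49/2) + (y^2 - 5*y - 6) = y^3/2 + y^2/4 - 83*y/4 - 61/2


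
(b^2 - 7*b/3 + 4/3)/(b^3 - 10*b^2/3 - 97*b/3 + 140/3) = (b - 1)/(b^2 - 2*b - 35)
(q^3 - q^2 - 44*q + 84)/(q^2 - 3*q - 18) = (q^2 + 5*q - 14)/(q + 3)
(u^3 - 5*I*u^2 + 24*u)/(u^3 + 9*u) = (u - 8*I)/(u - 3*I)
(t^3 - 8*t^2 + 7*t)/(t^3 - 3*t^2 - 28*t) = (t - 1)/(t + 4)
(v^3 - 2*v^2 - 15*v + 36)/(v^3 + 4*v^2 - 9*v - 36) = (v - 3)/(v + 3)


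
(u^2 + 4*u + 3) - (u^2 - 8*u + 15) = 12*u - 12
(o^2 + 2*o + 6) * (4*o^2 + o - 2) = 4*o^4 + 9*o^3 + 24*o^2 + 2*o - 12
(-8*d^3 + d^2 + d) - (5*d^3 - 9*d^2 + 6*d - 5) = -13*d^3 + 10*d^2 - 5*d + 5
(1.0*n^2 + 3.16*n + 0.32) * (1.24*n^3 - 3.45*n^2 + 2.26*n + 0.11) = 1.24*n^5 + 0.4684*n^4 - 8.2452*n^3 + 6.1476*n^2 + 1.0708*n + 0.0352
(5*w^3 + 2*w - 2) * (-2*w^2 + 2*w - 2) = -10*w^5 + 10*w^4 - 14*w^3 + 8*w^2 - 8*w + 4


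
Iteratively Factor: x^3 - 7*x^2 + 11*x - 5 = (x - 5)*(x^2 - 2*x + 1) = (x - 5)*(x - 1)*(x - 1)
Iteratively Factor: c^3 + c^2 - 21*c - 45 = (c - 5)*(c^2 + 6*c + 9) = (c - 5)*(c + 3)*(c + 3)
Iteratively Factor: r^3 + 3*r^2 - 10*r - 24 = (r + 4)*(r^2 - r - 6) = (r - 3)*(r + 4)*(r + 2)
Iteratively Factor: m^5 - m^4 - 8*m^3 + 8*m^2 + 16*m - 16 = (m - 2)*(m^4 + m^3 - 6*m^2 - 4*m + 8) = (m - 2)*(m + 2)*(m^3 - m^2 - 4*m + 4) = (m - 2)^2*(m + 2)*(m^2 + m - 2) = (m - 2)^2*(m - 1)*(m + 2)*(m + 2)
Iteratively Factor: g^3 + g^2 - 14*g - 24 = (g - 4)*(g^2 + 5*g + 6) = (g - 4)*(g + 3)*(g + 2)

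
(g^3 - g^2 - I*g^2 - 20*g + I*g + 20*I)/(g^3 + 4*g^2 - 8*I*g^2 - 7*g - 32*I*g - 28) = (g - 5)/(g - 7*I)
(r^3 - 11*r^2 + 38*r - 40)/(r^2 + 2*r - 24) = (r^2 - 7*r + 10)/(r + 6)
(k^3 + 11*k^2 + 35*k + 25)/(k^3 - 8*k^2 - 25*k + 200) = (k^2 + 6*k + 5)/(k^2 - 13*k + 40)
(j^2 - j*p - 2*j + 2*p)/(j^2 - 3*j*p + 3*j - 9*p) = (j^2 - j*p - 2*j + 2*p)/(j^2 - 3*j*p + 3*j - 9*p)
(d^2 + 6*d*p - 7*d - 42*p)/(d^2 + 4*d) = (d^2 + 6*d*p - 7*d - 42*p)/(d*(d + 4))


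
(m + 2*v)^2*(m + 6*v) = m^3 + 10*m^2*v + 28*m*v^2 + 24*v^3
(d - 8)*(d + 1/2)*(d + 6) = d^3 - 3*d^2/2 - 49*d - 24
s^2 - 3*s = s*(s - 3)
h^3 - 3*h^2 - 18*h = h*(h - 6)*(h + 3)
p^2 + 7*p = p*(p + 7)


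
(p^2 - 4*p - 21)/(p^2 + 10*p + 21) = (p - 7)/(p + 7)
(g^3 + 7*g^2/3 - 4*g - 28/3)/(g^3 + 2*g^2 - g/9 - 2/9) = 3*(3*g^2 + g - 14)/(9*g^2 - 1)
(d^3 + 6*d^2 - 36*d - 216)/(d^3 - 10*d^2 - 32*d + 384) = (d^2 - 36)/(d^2 - 16*d + 64)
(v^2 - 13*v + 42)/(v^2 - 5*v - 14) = (v - 6)/(v + 2)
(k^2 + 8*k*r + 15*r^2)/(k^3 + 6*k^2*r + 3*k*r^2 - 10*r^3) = (-k - 3*r)/(-k^2 - k*r + 2*r^2)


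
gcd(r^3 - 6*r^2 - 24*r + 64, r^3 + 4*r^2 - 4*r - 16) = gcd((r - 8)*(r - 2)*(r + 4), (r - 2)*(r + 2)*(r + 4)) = r^2 + 2*r - 8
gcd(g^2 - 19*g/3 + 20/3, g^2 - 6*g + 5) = g - 5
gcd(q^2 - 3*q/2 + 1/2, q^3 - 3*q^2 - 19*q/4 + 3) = q - 1/2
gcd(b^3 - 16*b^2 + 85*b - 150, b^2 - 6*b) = b - 6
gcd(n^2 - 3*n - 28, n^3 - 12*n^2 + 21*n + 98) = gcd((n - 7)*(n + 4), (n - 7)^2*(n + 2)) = n - 7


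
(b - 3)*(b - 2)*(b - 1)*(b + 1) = b^4 - 5*b^3 + 5*b^2 + 5*b - 6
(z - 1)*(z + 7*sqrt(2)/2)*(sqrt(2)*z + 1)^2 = 2*z^4 - 2*z^3 + 9*sqrt(2)*z^3 - 9*sqrt(2)*z^2 + 15*z^2 - 15*z + 7*sqrt(2)*z/2 - 7*sqrt(2)/2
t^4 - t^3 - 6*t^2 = t^2*(t - 3)*(t + 2)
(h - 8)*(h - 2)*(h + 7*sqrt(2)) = h^3 - 10*h^2 + 7*sqrt(2)*h^2 - 70*sqrt(2)*h + 16*h + 112*sqrt(2)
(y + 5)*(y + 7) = y^2 + 12*y + 35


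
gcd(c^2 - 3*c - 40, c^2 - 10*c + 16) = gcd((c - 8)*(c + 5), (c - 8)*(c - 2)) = c - 8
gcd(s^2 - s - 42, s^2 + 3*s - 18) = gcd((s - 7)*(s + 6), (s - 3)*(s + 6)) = s + 6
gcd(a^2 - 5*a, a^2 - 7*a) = a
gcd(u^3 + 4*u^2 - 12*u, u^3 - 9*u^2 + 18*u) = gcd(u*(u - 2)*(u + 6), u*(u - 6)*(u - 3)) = u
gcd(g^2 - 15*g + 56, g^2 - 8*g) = g - 8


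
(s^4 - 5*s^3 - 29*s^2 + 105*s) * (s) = s^5 - 5*s^4 - 29*s^3 + 105*s^2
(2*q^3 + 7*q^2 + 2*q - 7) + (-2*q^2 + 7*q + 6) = 2*q^3 + 5*q^2 + 9*q - 1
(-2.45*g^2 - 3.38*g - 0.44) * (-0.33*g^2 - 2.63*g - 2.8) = 0.8085*g^4 + 7.5589*g^3 + 15.8946*g^2 + 10.6212*g + 1.232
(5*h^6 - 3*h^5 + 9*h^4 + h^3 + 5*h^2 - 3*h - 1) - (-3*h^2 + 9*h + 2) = 5*h^6 - 3*h^5 + 9*h^4 + h^3 + 8*h^2 - 12*h - 3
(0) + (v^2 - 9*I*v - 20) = v^2 - 9*I*v - 20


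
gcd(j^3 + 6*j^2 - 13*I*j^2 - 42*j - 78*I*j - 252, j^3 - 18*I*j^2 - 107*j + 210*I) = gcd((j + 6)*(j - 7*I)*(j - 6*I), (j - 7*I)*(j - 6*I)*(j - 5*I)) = j^2 - 13*I*j - 42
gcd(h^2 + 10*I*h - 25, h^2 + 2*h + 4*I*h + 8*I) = 1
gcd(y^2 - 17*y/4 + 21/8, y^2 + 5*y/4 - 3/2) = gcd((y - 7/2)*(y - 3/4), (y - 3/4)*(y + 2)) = y - 3/4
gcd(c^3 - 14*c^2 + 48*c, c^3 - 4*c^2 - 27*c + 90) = c - 6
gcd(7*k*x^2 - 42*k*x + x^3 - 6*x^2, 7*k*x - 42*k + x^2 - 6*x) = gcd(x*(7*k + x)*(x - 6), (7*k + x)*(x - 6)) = 7*k*x - 42*k + x^2 - 6*x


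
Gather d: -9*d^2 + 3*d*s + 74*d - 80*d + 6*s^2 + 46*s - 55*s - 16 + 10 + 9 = -9*d^2 + d*(3*s - 6) + 6*s^2 - 9*s + 3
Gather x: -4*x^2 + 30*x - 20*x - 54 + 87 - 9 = -4*x^2 + 10*x + 24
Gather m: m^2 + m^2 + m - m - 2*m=2*m^2 - 2*m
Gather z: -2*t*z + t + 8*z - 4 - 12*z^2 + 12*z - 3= t - 12*z^2 + z*(20 - 2*t) - 7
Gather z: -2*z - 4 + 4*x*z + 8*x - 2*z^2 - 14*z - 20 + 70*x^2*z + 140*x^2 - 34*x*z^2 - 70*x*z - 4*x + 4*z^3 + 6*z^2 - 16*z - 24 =140*x^2 + 4*x + 4*z^3 + z^2*(4 - 34*x) + z*(70*x^2 - 66*x - 32) - 48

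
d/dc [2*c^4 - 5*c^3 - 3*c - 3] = 8*c^3 - 15*c^2 - 3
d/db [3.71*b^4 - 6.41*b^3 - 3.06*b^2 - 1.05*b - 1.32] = 14.84*b^3 - 19.23*b^2 - 6.12*b - 1.05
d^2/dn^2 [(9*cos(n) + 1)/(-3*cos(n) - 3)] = 8*(sin(n)^2 + cos(n) + 1)/(3*(cos(n) + 1)^3)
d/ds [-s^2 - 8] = -2*s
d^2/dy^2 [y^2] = 2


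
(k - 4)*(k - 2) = k^2 - 6*k + 8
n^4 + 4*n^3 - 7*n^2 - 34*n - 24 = (n - 3)*(n + 1)*(n + 2)*(n + 4)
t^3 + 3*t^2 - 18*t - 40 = (t - 4)*(t + 2)*(t + 5)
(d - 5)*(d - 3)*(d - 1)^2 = d^4 - 10*d^3 + 32*d^2 - 38*d + 15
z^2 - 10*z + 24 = (z - 6)*(z - 4)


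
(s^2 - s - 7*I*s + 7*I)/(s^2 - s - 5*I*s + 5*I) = (s - 7*I)/(s - 5*I)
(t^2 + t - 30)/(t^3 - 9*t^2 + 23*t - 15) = (t + 6)/(t^2 - 4*t + 3)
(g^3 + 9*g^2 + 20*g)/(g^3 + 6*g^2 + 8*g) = (g + 5)/(g + 2)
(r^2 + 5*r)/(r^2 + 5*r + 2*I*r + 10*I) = r/(r + 2*I)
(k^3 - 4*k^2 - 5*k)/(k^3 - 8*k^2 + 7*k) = (k^2 - 4*k - 5)/(k^2 - 8*k + 7)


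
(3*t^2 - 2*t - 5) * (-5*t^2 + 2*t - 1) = -15*t^4 + 16*t^3 + 18*t^2 - 8*t + 5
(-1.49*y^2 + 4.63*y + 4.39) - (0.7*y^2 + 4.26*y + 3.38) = -2.19*y^2 + 0.37*y + 1.01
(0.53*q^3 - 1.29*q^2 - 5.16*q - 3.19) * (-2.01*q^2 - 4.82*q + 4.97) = -1.0653*q^5 + 0.0382999999999996*q^4 + 19.2235*q^3 + 24.8718*q^2 - 10.2694*q - 15.8543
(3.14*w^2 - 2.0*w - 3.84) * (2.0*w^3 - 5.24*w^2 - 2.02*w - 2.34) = 6.28*w^5 - 20.4536*w^4 - 3.5428*w^3 + 16.814*w^2 + 12.4368*w + 8.9856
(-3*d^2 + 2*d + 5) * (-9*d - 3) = 27*d^3 - 9*d^2 - 51*d - 15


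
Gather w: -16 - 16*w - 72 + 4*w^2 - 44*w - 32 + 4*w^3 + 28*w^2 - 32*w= 4*w^3 + 32*w^2 - 92*w - 120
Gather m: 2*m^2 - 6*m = 2*m^2 - 6*m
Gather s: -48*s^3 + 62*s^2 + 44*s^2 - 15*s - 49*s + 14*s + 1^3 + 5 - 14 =-48*s^3 + 106*s^2 - 50*s - 8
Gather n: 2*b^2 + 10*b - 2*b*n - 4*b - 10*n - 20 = 2*b^2 + 6*b + n*(-2*b - 10) - 20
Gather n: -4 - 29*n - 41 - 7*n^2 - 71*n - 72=-7*n^2 - 100*n - 117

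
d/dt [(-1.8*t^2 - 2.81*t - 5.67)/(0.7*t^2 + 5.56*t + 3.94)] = (-8.041*t^2 - 6.246*t + 20.4538)/(0.49*t^4 + 7.784*t^3 + 36.4296*t^2 + 43.8128*t + 15.5236)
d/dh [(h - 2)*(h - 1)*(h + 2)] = 3*h^2 - 2*h - 4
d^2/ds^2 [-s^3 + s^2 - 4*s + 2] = 2 - 6*s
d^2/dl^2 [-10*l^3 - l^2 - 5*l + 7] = -60*l - 2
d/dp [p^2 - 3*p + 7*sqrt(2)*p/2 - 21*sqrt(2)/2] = 2*p - 3 + 7*sqrt(2)/2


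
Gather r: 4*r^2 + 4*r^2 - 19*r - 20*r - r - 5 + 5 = 8*r^2 - 40*r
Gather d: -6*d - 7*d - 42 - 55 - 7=-13*d - 104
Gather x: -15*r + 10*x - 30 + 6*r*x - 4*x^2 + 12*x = -15*r - 4*x^2 + x*(6*r + 22) - 30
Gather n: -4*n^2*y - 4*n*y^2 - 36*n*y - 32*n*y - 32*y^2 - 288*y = -4*n^2*y + n*(-4*y^2 - 68*y) - 32*y^2 - 288*y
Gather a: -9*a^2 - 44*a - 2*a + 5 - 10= -9*a^2 - 46*a - 5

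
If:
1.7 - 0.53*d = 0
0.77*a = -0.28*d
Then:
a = -1.17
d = 3.21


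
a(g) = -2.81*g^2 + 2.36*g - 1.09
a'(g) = 2.36 - 5.62*g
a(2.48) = -12.52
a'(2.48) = -11.58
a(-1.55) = -11.50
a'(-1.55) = 11.07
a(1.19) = -2.26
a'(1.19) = -4.33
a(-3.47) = -43.11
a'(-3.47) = 21.86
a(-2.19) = -19.74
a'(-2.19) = 14.67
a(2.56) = -13.46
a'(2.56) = -12.03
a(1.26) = -2.58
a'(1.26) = -4.72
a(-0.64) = -3.75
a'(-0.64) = 5.96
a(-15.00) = -668.74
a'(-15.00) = 86.66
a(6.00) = -88.09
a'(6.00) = -31.36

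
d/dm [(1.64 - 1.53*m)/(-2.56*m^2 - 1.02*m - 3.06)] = (-3.9168*m^2 + 8.3968*m + 6.3546)/(6.5536*m^4 + 5.2224*m^3 + 16.7076*m^2 + 6.2424*m + 9.3636)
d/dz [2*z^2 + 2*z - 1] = 4*z + 2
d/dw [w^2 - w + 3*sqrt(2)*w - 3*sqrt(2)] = 2*w - 1 + 3*sqrt(2)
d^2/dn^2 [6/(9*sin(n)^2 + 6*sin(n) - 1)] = 36*(-54*sin(n)^4 - 27*sin(n)^3 + 69*sin(n)^2 + 53*sin(n) + 15)/(9*sin(n)^2 + 6*sin(n) - 1)^3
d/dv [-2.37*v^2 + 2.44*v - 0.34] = 2.44 - 4.74*v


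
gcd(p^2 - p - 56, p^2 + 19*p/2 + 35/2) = p + 7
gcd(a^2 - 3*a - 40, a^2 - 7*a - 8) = a - 8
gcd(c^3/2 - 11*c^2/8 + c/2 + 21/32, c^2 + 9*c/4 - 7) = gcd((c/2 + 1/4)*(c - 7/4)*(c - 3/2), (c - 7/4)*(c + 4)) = c - 7/4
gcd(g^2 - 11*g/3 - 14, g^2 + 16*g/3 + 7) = g + 7/3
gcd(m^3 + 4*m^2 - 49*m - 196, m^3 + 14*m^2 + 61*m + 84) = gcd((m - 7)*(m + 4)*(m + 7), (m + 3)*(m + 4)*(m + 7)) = m^2 + 11*m + 28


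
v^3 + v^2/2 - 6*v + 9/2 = (v - 3/2)*(v - 1)*(v + 3)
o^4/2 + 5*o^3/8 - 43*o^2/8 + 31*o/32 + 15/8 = (o/2 + 1/4)*(o - 5/2)*(o - 3/4)*(o + 4)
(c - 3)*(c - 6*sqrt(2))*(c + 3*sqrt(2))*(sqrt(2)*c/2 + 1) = sqrt(2)*c^4/2 - 3*sqrt(2)*c^3/2 - 2*c^3 - 21*sqrt(2)*c^2 + 6*c^2 - 36*c + 63*sqrt(2)*c + 108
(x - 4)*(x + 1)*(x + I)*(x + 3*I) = x^4 - 3*x^3 + 4*I*x^3 - 7*x^2 - 12*I*x^2 + 9*x - 16*I*x + 12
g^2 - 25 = (g - 5)*(g + 5)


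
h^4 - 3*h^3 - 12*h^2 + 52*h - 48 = (h - 3)*(h - 2)^2*(h + 4)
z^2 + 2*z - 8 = (z - 2)*(z + 4)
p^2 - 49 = (p - 7)*(p + 7)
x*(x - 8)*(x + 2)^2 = x^4 - 4*x^3 - 28*x^2 - 32*x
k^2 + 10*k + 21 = (k + 3)*(k + 7)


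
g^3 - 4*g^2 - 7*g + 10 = (g - 5)*(g - 1)*(g + 2)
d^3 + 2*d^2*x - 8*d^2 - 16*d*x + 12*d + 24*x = (d - 6)*(d - 2)*(d + 2*x)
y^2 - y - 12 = (y - 4)*(y + 3)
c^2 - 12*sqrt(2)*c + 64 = (c - 8*sqrt(2))*(c - 4*sqrt(2))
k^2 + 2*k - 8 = (k - 2)*(k + 4)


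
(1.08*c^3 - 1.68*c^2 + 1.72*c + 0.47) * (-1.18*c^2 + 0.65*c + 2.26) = -1.2744*c^5 + 2.6844*c^4 - 0.6808*c^3 - 3.2334*c^2 + 4.1927*c + 1.0622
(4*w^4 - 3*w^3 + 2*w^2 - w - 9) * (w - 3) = 4*w^5 - 15*w^4 + 11*w^3 - 7*w^2 - 6*w + 27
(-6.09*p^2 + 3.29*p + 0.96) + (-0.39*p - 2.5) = -6.09*p^2 + 2.9*p - 1.54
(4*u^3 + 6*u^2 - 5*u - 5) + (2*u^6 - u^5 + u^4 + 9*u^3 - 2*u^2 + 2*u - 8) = 2*u^6 - u^5 + u^4 + 13*u^3 + 4*u^2 - 3*u - 13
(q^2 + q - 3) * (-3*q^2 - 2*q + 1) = -3*q^4 - 5*q^3 + 8*q^2 + 7*q - 3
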